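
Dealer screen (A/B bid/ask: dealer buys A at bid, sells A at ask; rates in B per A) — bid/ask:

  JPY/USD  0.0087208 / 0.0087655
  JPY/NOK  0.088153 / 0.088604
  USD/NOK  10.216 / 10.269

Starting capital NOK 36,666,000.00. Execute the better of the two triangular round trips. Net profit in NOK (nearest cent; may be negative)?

Best loop NOK → JPY → USD → NOK:
NOK 36,666,000.00 ÷ 0.088604 (buy JPY at ask) = JPY 413,818,789
JPY 413,818,789 × 0.0087208 (sell JPY at bid) = USD 3,608,830.90
USD 3,608,830.90 × 10.216 (sell USD at bid) = NOK 36,867,816.44

Net profit: NOK 201,816.44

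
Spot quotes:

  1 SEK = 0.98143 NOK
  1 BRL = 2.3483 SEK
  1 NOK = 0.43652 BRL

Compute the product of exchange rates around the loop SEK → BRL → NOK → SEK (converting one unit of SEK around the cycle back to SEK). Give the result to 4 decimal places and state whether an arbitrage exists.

0.9940 (arbitrage exists)

Around SEK → BRL → NOK → SEK: 1 ÷ 2.3483 ÷ 0.43652 ÷ 0.98143 = 0.993992
Product < 1; profitable direction is SEK → NOK → BRL → SEK.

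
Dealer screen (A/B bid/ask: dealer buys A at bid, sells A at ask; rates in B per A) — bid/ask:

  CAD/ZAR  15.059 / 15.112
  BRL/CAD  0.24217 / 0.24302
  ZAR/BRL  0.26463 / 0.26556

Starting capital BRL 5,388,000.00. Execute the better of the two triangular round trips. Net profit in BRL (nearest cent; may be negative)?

Best loop BRL → ZAR → CAD → BRL:
BRL 5,388,000.00 ÷ 0.26556 (buy ZAR at ask) = ZAR 20,289,200.18
ZAR 20,289,200.18 ÷ 15.112 (buy CAD at ask) = CAD 1,342,588.68
CAD 1,342,588.68 ÷ 0.24302 (buy BRL at ask) = BRL 5,524,601.61

Net profit: BRL 136,601.61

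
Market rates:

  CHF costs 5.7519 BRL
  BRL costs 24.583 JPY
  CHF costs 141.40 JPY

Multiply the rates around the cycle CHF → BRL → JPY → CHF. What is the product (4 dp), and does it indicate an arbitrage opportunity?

Around CHF → BRL → JPY → CHF: 1 × 5.7519 × 24.583 ÷ 141.40 = 0.999993
Product ≈ 1 (deviation 0.001%, within rounding noise).

1.0000 (no arbitrage)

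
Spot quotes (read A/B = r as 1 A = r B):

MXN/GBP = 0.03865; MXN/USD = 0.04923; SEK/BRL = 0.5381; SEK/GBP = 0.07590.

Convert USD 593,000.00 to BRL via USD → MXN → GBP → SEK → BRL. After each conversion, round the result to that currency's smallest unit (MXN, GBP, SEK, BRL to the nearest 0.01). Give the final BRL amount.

USD 593,000.00 ÷ 0.04923 = MXN 12,045,500.71
MXN 12,045,500.71 × 0.03865 = GBP 465,558.60
GBP 465,558.60 ÷ 0.07590 = SEK 6,133,841.90
SEK 6,133,841.90 × 0.5381 = BRL 3,300,620.33

BRL 3,300,620.33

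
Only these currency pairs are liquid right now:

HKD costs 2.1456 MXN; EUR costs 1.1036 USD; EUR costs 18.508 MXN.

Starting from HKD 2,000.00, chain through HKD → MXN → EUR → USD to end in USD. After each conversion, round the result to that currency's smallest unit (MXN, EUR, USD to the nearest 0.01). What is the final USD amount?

HKD 2,000.00 × 2.1456 = MXN 4,291.20
MXN 4,291.20 ÷ 18.508 = EUR 231.86
EUR 231.86 × 1.1036 = USD 255.88

USD 255.88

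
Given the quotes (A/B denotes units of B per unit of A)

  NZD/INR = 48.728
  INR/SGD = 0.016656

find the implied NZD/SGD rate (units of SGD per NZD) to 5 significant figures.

NZD/SGD = 0.81161

1 NZD × 48.728 = 48.728 INR
48.728 INR × 0.016656 = 0.811614 SGD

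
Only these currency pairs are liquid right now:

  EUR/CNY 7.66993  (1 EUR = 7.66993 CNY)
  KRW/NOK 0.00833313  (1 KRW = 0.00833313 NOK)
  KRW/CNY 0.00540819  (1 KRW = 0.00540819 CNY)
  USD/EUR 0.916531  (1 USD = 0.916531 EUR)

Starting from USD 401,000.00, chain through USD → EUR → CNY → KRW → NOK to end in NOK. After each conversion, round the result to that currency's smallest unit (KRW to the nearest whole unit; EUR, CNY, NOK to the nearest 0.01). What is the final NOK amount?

USD 401,000.00 × 0.916531 = EUR 367,528.93
EUR 367,528.93 × 7.66993 = CNY 2,818,921.17
CNY 2,818,921.17 ÷ 0.00540819 = KRW 521,231,904
KRW 521,231,904 × 0.00833313 = NOK 4,343,493.22

NOK 4,343,493.22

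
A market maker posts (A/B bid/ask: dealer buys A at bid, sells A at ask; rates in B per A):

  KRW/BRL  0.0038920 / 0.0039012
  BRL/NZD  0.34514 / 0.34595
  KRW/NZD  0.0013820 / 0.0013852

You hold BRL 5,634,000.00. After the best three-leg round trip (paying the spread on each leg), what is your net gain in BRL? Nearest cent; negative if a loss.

Net profit: BRL 135,169.98

Best loop BRL → KRW → NZD → BRL:
BRL 5,634,000.00 ÷ 0.0039012 (buy KRW at ask) = KRW 1,444,171,024
KRW 1,444,171,024 × 0.0013820 (sell KRW at bid) = NZD 1,995,844.36
NZD 1,995,844.36 ÷ 0.34595 (buy BRL at ask) = BRL 5,769,169.98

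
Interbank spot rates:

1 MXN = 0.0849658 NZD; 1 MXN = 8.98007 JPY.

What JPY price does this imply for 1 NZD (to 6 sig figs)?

NZD/JPY = 105.690

1 NZD ÷ 0.0849658 = 11.7694 MXN
11.7694 MXN × 8.98007 = 105.69 JPY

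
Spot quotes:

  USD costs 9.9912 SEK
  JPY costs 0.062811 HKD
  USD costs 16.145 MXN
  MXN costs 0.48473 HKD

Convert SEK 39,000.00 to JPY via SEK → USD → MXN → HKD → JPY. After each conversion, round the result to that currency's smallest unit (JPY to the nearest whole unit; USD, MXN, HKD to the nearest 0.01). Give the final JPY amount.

SEK 39,000.00 ÷ 9.9912 = USD 3,903.44
USD 3,903.44 × 16.145 = MXN 63,021.04
MXN 63,021.04 × 0.48473 = HKD 30,548.19
HKD 30,548.19 ÷ 0.062811 = JPY 486,351

JPY 486,351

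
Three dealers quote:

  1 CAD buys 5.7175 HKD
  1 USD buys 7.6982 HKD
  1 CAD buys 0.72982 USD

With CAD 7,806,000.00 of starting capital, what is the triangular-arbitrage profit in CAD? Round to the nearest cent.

Profitable loop is CAD → HKD → USD → CAD:
CAD 7,806,000.00 × 5.7175 = HKD 44,630,805.00
HKD 44,630,805.00 ÷ 7.6982 = USD 5,797,563.72
USD 5,797,563.72 ÷ 0.72982 = CAD 7,943,826.86
Profit = CAD 7,943,826.86 − CAD 7,806,000.00

Profit: CAD 137,826.86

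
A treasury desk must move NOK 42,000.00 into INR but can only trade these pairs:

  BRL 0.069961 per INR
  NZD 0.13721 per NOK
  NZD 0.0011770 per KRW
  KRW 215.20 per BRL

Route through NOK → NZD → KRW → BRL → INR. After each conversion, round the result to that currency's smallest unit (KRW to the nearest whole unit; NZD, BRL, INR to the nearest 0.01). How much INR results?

NOK 42,000.00 × 0.13721 = NZD 5,762.82
NZD 5,762.82 ÷ 0.0011770 = KRW 4,896,194
KRW 4,896,194 ÷ 215.20 = BRL 22,751.83
BRL 22,751.83 ÷ 0.069961 = INR 325,207.33

INR 325,207.33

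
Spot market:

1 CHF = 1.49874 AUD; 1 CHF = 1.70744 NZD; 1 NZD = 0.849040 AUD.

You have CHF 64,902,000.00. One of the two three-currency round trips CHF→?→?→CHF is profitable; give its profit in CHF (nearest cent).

Profit: CHF 2,196,185.49

Profitable loop is CHF → AUD → NZD → CHF:
CHF 64,902,000.00 × 1.49874 = AUD 97,271,223.48
AUD 97,271,223.48 ÷ 0.849040 = NZD 114,566,125.84
NZD 114,566,125.84 ÷ 1.70744 = CHF 67,098,185.49
Profit = CHF 67,098,185.49 − CHF 64,902,000.00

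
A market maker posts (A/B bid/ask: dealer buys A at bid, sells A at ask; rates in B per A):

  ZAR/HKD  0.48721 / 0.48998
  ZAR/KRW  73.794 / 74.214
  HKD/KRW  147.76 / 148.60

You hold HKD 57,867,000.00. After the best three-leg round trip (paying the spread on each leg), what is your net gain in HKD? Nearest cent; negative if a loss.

Net profit: HKD 781,222.88

Best loop HKD → ZAR → KRW → HKD:
HKD 57,867,000.00 ÷ 0.48998 (buy ZAR at ask) = ZAR 118,100,738.81
ZAR 118,100,738.81 × 73.794 (sell ZAR at bid) = KRW 8,715,125,919
KRW 8,715,125,919 ÷ 148.60 (buy HKD at ask) = HKD 58,648,222.88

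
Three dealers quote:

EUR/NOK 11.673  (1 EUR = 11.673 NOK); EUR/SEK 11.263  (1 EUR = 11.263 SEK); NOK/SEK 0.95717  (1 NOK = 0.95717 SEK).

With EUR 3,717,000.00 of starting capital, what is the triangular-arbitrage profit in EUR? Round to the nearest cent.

Profitable loop is EUR → SEK → NOK → EUR:
EUR 3,717,000.00 × 11.263 = SEK 41,864,571.00
SEK 41,864,571.00 ÷ 0.95717 = NOK 43,737,863.70
NOK 43,737,863.70 ÷ 11.673 = EUR 3,746,925.70
Profit = EUR 3,746,925.70 − EUR 3,717,000.00

Profit: EUR 29,925.70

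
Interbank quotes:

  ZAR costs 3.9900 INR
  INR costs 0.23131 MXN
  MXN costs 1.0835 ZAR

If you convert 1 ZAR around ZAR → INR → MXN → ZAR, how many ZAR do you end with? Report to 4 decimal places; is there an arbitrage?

Around ZAR → INR → MXN → ZAR: 1 × 3.9900 × 0.23131 × 1.0835 = 0.999991
Product ≈ 1 (deviation 0.001%, within rounding noise).

1.0000 (no arbitrage)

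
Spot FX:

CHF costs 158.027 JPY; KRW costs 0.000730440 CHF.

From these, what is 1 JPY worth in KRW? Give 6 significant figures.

1 JPY ÷ 158.027 = 0.00632803 CHF
0.00632803 CHF ÷ 0.000730440 = 8.66332 KRW

JPY/KRW = 8.66332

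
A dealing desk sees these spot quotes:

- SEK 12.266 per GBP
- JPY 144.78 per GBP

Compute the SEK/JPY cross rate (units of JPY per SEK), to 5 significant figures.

SEK/JPY = 11.803

1 SEK ÷ 12.266 = 0.0815262 GBP
0.0815262 GBP × 144.78 = 11.8034 JPY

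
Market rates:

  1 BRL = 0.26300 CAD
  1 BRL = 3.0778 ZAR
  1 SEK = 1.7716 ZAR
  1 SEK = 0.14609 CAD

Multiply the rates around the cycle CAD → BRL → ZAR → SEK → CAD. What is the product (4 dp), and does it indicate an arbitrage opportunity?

Around CAD → BRL → ZAR → SEK → CAD: 1 ÷ 0.26300 × 3.0778 ÷ 1.7716 × 0.14609 = 0.965027
Product < 1; profitable direction is CAD → SEK → ZAR → BRL → CAD.

0.9650 (arbitrage exists)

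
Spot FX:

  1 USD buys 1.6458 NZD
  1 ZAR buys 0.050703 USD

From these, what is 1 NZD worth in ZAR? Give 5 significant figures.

1 NZD ÷ 1.6458 = 0.607607 USD
0.607607 USD ÷ 0.050703 = 11.9837 ZAR

NZD/ZAR = 11.984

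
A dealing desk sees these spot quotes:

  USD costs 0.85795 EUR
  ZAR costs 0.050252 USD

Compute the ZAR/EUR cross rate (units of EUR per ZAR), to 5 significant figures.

ZAR/EUR = 0.043114

1 ZAR × 0.050252 = 0.050252 USD
0.050252 USD × 0.85795 = 0.0431137 EUR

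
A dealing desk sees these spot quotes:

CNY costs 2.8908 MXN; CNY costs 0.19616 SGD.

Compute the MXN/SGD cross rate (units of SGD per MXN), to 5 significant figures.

MXN/SGD = 0.067857

1 MXN ÷ 2.8908 = 0.345925 CNY
0.345925 CNY × 0.19616 = 0.0678566 SGD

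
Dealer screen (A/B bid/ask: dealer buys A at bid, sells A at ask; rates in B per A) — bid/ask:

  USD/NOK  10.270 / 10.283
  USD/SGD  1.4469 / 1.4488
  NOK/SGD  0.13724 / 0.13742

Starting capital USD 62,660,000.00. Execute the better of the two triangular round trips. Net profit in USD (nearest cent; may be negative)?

Best loop USD → SGD → NOK → USD:
USD 62,660,000.00 × 1.4469 (sell USD at bid) = SGD 90,662,754.00
SGD 90,662,754.00 ÷ 0.13742 (buy NOK at ask) = NOK 659,749,337.80
NOK 659,749,337.80 ÷ 10.283 (buy USD at ask) = USD 64,159,227.64

Net profit: USD 1,499,227.64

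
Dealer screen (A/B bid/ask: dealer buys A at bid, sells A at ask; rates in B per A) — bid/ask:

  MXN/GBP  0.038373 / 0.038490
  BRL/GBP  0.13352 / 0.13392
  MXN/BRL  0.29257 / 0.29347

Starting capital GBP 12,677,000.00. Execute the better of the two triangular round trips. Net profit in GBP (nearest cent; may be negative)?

Best loop GBP → MXN → BRL → GBP:
GBP 12,677,000.00 ÷ 0.038490 (buy MXN at ask) = MXN 329,358,274.88
MXN 329,358,274.88 × 0.29257 (sell MXN at bid) = BRL 96,360,350.48
BRL 96,360,350.48 × 0.13352 (sell BRL at bid) = GBP 12,866,034.00

Net profit: GBP 189,034.00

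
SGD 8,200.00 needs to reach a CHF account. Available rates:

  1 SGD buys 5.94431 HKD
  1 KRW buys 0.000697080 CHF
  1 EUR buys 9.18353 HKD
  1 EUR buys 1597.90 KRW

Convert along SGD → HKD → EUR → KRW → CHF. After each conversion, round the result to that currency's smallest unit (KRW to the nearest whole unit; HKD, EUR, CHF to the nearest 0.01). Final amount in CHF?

CHF 5,912.05

SGD 8,200.00 × 5.94431 = HKD 48,743.34
HKD 48,743.34 ÷ 9.18353 = EUR 5,307.69
EUR 5,307.69 × 1597.90 = KRW 8,481,158
KRW 8,481,158 × 0.000697080 = CHF 5,912.05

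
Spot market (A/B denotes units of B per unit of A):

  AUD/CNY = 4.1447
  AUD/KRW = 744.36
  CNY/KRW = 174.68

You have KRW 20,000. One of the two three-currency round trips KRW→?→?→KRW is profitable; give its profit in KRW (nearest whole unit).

Profit: KRW 563

Profitable loop is KRW → CNY → AUD → KRW:
KRW 20,000 ÷ 174.68 = CNY 114.50
CNY 114.50 ÷ 4.1447 = AUD 27.62
AUD 27.62 × 744.36 = KRW 20,563
Profit = KRW 20,563 − KRW 20,000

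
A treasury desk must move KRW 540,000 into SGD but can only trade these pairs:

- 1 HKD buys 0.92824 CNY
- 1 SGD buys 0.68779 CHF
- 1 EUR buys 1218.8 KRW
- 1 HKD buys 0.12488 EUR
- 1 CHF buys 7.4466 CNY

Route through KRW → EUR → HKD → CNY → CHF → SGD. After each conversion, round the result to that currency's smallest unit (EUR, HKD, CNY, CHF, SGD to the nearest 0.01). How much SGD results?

KRW 540,000 ÷ 1218.8 = EUR 443.06
EUR 443.06 ÷ 0.12488 = HKD 3,547.89
HKD 3,547.89 × 0.92824 = CNY 3,293.29
CNY 3,293.29 ÷ 7.4466 = CHF 442.25
CHF 442.25 ÷ 0.68779 = SGD 643.00

SGD 643.00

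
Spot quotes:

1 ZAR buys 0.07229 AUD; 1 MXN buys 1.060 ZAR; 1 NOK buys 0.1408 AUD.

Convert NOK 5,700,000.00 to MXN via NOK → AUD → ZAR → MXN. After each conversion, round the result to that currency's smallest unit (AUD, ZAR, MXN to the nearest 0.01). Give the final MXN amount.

NOK 5,700,000.00 × 0.1408 = AUD 802,560.00
AUD 802,560.00 ÷ 0.07229 = ZAR 11,101,950.48
ZAR 11,101,950.48 ÷ 1.060 = MXN 10,473,538.19

MXN 10,473,538.19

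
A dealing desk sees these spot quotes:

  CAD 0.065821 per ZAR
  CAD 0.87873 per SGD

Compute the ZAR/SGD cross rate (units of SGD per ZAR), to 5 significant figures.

ZAR/SGD = 0.074905

1 ZAR × 0.065821 = 0.065821 CAD
0.065821 CAD ÷ 0.87873 = 0.0749047 SGD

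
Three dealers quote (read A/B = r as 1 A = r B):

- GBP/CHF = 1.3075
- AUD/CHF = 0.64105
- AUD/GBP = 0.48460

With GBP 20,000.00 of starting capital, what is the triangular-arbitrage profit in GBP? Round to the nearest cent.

Profit: GBP 234.70

Profitable loop is GBP → AUD → CHF → GBP:
GBP 20,000.00 ÷ 0.48460 = AUD 41,271.15
AUD 41,271.15 × 0.64105 = CHF 26,456.87
CHF 26,456.87 ÷ 1.3075 = GBP 20,234.70
Profit = GBP 20,234.70 − GBP 20,000.00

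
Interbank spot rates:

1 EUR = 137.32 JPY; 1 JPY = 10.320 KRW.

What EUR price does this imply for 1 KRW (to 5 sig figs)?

KRW/EUR = 0.00070565

1 KRW ÷ 10.320 = 0.0968992 JPY
0.0968992 JPY ÷ 137.32 = 0.000705645 EUR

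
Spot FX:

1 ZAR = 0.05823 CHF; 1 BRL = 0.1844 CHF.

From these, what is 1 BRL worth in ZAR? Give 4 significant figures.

1 BRL × 0.1844 = 0.1844 CHF
0.1844 CHF ÷ 0.05823 = 3.16675 ZAR

BRL/ZAR = 3.167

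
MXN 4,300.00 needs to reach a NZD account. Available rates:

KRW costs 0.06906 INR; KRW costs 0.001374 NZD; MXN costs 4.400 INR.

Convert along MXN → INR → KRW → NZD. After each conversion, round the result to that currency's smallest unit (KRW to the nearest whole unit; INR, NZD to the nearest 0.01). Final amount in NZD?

NZD 376.43

MXN 4,300.00 × 4.400 = INR 18,920.00
INR 18,920.00 ÷ 0.06906 = KRW 273,965
KRW 273,965 × 0.001374 = NZD 376.43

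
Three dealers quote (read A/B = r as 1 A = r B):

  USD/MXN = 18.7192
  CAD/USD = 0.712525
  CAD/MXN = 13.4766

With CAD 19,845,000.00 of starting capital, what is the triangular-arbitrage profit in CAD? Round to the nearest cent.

Profit: CAD 206,369.97

Profitable loop is CAD → MXN → USD → CAD:
CAD 19,845,000.00 × 13.4766 = MXN 267,443,127.00
MXN 267,443,127.00 ÷ 18.7192 = USD 14,287,102.39
USD 14,287,102.39 ÷ 0.712525 = CAD 20,051,369.97
Profit = CAD 20,051,369.97 − CAD 19,845,000.00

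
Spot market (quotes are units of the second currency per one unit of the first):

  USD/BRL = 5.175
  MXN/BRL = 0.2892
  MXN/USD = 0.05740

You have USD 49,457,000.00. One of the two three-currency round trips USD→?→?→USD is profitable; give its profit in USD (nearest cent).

Profit: USD 1,341,598.08

Profitable loop is USD → BRL → MXN → USD:
USD 49,457,000.00 × 5.175 = BRL 255,939,975.00
BRL 255,939,975.00 ÷ 0.2892 = MXN 884,992,997.93
MXN 884,992,997.93 × 0.05740 = USD 50,798,598.08
Profit = USD 50,798,598.08 − USD 49,457,000.00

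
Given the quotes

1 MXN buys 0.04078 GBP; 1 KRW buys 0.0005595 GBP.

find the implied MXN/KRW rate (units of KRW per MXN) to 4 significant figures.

MXN/KRW = 72.89

1 MXN × 0.04078 = 0.04078 GBP
0.04078 GBP ÷ 0.0005595 = 72.8865 KRW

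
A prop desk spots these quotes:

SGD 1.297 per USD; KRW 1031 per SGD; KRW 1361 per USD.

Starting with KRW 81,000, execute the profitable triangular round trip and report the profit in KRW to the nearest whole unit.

Profitable loop is KRW → SGD → USD → KRW:
KRW 81,000 ÷ 1031 = SGD 78.56
SGD 78.56 ÷ 1.297 = USD 60.57
USD 60.57 × 1361 = KRW 82,441
Profit = KRW 82,441 − KRW 81,000

Profit: KRW 1,441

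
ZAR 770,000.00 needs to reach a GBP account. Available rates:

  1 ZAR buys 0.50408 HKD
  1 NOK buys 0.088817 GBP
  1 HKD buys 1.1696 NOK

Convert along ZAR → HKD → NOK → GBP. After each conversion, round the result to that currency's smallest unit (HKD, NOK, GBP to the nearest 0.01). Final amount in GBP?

ZAR 770,000.00 × 0.50408 = HKD 388,141.60
HKD 388,141.60 × 1.1696 = NOK 453,970.42
NOK 453,970.42 × 0.088817 = GBP 40,320.29

GBP 40,320.29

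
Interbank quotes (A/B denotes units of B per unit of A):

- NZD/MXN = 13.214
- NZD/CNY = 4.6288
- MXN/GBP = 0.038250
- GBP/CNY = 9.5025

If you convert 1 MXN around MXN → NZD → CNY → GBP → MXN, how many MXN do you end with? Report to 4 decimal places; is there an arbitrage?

Around MXN → NZD → CNY → GBP → MXN: 1 ÷ 13.214 × 4.6288 ÷ 9.5025 ÷ 0.038250 = 0.963751
Product < 1; profitable direction is MXN → GBP → CNY → NZD → MXN.

0.9638 (arbitrage exists)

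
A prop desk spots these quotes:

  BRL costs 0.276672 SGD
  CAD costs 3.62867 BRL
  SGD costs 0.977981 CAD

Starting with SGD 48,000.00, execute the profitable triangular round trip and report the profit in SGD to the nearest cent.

Profit: SGD 887.53

Profitable loop is SGD → BRL → CAD → SGD:
SGD 48,000.00 ÷ 0.276672 = BRL 173,490.63
BRL 173,490.63 ÷ 3.62867 = CAD 47,811.08
CAD 47,811.08 ÷ 0.977981 = SGD 48,887.53
Profit = SGD 48,887.53 − SGD 48,000.00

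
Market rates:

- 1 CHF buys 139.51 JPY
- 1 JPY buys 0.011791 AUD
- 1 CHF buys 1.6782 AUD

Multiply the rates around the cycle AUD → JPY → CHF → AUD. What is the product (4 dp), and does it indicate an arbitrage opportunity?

Around AUD → JPY → CHF → AUD: 1 ÷ 0.011791 ÷ 139.51 × 1.6782 = 1.020206
Product > 1; profitable direction is AUD → JPY → CHF → AUD.

1.0202 (arbitrage exists)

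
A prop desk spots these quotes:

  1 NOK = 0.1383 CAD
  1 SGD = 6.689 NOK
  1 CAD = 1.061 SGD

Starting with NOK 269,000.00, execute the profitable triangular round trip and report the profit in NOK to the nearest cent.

Profit: NOK 5,064.96

Profitable loop is NOK → SGD → CAD → NOK:
NOK 269,000.00 ÷ 6.689 = SGD 40,215.28
SGD 40,215.28 ÷ 1.061 = CAD 37,903.18
CAD 37,903.18 ÷ 0.1383 = NOK 274,064.96
Profit = NOK 274,064.96 − NOK 269,000.00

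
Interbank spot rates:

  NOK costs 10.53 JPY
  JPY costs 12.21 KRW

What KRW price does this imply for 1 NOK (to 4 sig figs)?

NOK/KRW = 128.6

1 NOK × 10.53 = 10.53 JPY
10.53 JPY × 12.21 = 128.571 KRW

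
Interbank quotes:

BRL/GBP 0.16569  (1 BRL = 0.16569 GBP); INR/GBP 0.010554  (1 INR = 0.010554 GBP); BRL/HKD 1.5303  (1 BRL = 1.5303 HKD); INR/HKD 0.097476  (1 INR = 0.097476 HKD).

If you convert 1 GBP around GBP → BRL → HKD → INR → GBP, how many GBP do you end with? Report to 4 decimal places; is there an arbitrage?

Around GBP → BRL → HKD → INR → GBP: 1 ÷ 0.16569 × 1.5303 ÷ 0.097476 × 0.010554 = 0.999999
Product ≈ 1 (deviation 0.000%, within rounding noise).

1.0000 (no arbitrage)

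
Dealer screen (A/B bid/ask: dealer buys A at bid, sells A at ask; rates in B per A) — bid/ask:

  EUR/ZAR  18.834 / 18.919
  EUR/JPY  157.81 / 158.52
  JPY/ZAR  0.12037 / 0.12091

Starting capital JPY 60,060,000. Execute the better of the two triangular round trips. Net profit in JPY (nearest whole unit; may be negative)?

Best loop JPY → ZAR → EUR → JPY:
JPY 60,060,000 × 0.12037 (sell JPY at bid) = ZAR 7,229,422.20
ZAR 7,229,422.20 ÷ 18.919 (buy EUR at ask) = EUR 382,124.96
EUR 382,124.96 × 157.81 (sell EUR at bid) = JPY 60,303,141

Net profit: JPY 243,141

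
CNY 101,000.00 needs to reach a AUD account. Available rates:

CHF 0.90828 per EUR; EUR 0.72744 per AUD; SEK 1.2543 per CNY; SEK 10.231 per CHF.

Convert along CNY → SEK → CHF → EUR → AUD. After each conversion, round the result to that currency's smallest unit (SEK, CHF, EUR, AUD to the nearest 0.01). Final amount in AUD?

CNY 101,000.00 × 1.2543 = SEK 126,684.30
SEK 126,684.30 ÷ 10.231 = CHF 12,382.40
CHF 12,382.40 ÷ 0.90828 = EUR 13,632.80
EUR 13,632.80 ÷ 0.72744 = AUD 18,740.79

AUD 18,740.79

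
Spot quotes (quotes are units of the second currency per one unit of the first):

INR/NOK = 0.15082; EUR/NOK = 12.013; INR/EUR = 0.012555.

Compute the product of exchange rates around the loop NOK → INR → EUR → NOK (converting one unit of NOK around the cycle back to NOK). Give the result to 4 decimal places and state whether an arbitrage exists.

1.0000 (no arbitrage)

Around NOK → INR → EUR → NOK: 1 ÷ 0.15082 × 0.012555 × 12.013 = 1.000021
Product ≈ 1 (deviation 0.002%, within rounding noise).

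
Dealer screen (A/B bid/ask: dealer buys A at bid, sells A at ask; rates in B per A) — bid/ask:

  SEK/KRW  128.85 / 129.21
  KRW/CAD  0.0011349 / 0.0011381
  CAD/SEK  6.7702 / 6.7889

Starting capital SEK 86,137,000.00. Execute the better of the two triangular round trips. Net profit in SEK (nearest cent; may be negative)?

Best loop SEK → CAD → KRW → SEK:
SEK 86,137,000.00 ÷ 6.7889 (buy CAD at ask) = CAD 12,687,917.04
CAD 12,687,917.04 ÷ 0.0011381 (buy KRW at ask) = KRW 11,148,332,344
KRW 11,148,332,344 ÷ 129.21 (buy SEK at ask) = SEK 86,280,723.97

Net profit: SEK 143,723.97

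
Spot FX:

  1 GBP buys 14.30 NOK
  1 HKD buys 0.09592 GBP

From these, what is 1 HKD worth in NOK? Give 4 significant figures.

HKD/NOK = 1.372

1 HKD × 0.09592 = 0.09592 GBP
0.09592 GBP × 14.30 = 1.37166 NOK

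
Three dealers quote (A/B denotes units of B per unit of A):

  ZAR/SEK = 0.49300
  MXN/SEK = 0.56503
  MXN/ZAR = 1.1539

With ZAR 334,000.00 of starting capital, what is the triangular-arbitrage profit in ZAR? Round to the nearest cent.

Profit: ZAR 2,271.49

Profitable loop is ZAR → SEK → MXN → ZAR:
ZAR 334,000.00 × 0.49300 = SEK 164,662.00
SEK 164,662.00 ÷ 0.56503 = MXN 291,421.69
MXN 291,421.69 × 1.1539 = ZAR 336,271.49
Profit = ZAR 336,271.49 − ZAR 334,000.00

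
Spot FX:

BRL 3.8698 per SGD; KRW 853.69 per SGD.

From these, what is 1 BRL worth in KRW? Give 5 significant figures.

BRL/KRW = 220.60

1 BRL ÷ 3.8698 = 0.258411 SGD
0.258411 SGD × 853.69 = 220.603 KRW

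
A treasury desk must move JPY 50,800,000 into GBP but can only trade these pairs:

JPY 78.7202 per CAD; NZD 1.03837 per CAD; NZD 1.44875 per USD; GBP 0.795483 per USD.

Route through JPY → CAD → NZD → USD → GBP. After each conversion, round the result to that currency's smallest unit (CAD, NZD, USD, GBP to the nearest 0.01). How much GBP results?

JPY 50,800,000 ÷ 78.7202 = CAD 645,323.56
CAD 645,323.56 × 1.03837 = NZD 670,084.62
NZD 670,084.62 ÷ 1.44875 = USD 462,526.05
USD 462,526.05 × 0.795483 = GBP 367,931.61

GBP 367,931.61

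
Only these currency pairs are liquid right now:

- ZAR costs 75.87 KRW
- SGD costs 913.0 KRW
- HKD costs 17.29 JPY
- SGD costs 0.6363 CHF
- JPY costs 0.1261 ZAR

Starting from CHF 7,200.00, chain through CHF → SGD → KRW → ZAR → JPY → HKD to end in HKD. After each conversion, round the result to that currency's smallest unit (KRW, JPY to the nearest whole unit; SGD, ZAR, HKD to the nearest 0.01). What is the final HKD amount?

CHF 7,200.00 ÷ 0.6363 = SGD 11,315.42
SGD 11,315.42 × 913.0 = KRW 10,330,978
KRW 10,330,978 ÷ 75.87 = ZAR 136,166.84
ZAR 136,166.84 ÷ 0.1261 = JPY 1,079,832
JPY 1,079,832 ÷ 17.29 = HKD 62,454.14

HKD 62,454.14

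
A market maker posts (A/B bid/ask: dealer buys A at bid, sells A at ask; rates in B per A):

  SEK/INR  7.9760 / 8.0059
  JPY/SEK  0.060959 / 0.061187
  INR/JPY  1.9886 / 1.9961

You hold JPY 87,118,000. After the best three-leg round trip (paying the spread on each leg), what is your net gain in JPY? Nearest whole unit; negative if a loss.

Best loop JPY → INR → SEK → JPY:
JPY 87,118,000 ÷ 1.9961 (buy INR at ask) = INR 43,644,106.01
INR 43,644,106.01 ÷ 8.0059 (buy SEK at ask) = SEK 5,451,492.77
SEK 5,451,492.77 ÷ 0.061187 (buy JPY at ask) = JPY 89,095,605

Net profit: JPY 1,977,605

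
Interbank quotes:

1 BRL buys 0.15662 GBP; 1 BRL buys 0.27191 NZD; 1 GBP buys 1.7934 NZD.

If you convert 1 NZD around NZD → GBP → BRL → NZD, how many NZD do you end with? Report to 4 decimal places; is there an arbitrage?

0.9681 (arbitrage exists)

Around NZD → GBP → BRL → NZD: 1 ÷ 1.7934 ÷ 0.15662 × 0.27191 = 0.968057
Product < 1; profitable direction is NZD → BRL → GBP → NZD.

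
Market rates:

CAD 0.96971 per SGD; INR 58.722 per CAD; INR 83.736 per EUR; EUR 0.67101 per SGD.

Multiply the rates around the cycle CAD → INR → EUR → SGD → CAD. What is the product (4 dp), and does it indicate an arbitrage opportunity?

Around CAD → INR → EUR → SGD → CAD: 1 × 58.722 ÷ 83.736 ÷ 0.67101 × 0.96971 = 1.013448
Product > 1; profitable direction is CAD → INR → EUR → SGD → CAD.

1.0134 (arbitrage exists)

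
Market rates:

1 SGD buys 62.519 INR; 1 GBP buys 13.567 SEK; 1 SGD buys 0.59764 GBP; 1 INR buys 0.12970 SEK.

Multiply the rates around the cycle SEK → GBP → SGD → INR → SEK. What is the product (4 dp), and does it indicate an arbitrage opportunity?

Around SEK → GBP → SGD → INR → SEK: 1 ÷ 13.567 ÷ 0.59764 × 62.519 × 0.12970 = 1.000066
Product ≈ 1 (deviation 0.007%, within rounding noise).

1.0001 (no arbitrage)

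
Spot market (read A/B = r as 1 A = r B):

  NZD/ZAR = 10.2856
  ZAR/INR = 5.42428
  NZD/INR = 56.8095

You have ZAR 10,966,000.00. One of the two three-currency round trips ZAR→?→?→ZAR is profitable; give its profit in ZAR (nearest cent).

Profitable loop is ZAR → NZD → INR → ZAR:
ZAR 10,966,000.00 ÷ 10.2856 = NZD 1,066,150.74
NZD 1,066,150.74 × 56.8095 = INR 60,567,490.18
INR 60,567,490.18 ÷ 5.42428 = ZAR 11,165,996.26
Profit = ZAR 11,165,996.26 − ZAR 10,966,000.00

Profit: ZAR 199,996.26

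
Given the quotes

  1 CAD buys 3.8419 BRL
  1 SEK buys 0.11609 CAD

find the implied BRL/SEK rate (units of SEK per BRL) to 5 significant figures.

BRL/SEK = 2.2421

1 BRL ÷ 3.8419 = 0.260288 CAD
0.260288 CAD ÷ 0.11609 = 2.24212 SEK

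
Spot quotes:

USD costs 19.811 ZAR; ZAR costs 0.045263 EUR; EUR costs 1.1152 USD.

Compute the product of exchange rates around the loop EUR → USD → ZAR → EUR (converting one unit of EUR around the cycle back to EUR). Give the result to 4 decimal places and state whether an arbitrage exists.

Around EUR → USD → ZAR → EUR: 1 × 1.1152 × 19.811 × 0.045263 = 1.000006
Product ≈ 1 (deviation 0.001%, within rounding noise).

1.0000 (no arbitrage)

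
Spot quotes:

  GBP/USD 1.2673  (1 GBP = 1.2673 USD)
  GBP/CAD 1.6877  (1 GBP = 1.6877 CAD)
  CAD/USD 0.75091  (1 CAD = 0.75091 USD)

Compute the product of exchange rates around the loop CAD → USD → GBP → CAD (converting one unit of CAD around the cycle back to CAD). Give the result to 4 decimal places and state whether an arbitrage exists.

Around CAD → USD → GBP → CAD: 1 × 0.75091 ÷ 1.2673 × 1.6877 = 1.000009
Product ≈ 1 (deviation 0.001%, within rounding noise).

1.0000 (no arbitrage)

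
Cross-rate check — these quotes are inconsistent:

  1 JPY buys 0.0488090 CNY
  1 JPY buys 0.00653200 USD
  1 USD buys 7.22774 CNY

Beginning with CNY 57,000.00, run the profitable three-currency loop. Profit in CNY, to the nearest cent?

Profit: CNY 1,928.59

Profitable loop is CNY → USD → JPY → CNY:
CNY 57,000.00 ÷ 7.22774 = USD 7,886.28
USD 7,886.28 ÷ 0.00653200 = JPY 1,207,330
JPY 1,207,330 × 0.0488090 = CNY 58,928.59
Profit = CNY 58,928.59 − CNY 57,000.00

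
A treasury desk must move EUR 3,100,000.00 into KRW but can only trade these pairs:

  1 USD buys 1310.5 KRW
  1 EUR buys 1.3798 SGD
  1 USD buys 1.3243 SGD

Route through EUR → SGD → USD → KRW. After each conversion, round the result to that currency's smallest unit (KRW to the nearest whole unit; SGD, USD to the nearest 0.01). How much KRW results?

KRW 4,232,807,133

EUR 3,100,000.00 × 1.3798 = SGD 4,277,380.00
SGD 4,277,380.00 ÷ 1.3243 = USD 3,229,917.69
USD 3,229,917.69 × 1310.5 = KRW 4,232,807,133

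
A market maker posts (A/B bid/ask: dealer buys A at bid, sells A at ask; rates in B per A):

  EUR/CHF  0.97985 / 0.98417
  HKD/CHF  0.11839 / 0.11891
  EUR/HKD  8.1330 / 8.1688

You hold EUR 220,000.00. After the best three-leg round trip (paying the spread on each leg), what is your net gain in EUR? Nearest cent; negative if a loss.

Best loop EUR → CHF → HKD → EUR:
EUR 220,000.00 × 0.97985 (sell EUR at bid) = CHF 215,567.00
CHF 215,567.00 ÷ 0.11891 (buy HKD at ask) = HKD 1,812,858.46
HKD 1,812,858.46 ÷ 8.1688 (buy EUR at ask) = EUR 221,924.70

Net profit: EUR 1,924.70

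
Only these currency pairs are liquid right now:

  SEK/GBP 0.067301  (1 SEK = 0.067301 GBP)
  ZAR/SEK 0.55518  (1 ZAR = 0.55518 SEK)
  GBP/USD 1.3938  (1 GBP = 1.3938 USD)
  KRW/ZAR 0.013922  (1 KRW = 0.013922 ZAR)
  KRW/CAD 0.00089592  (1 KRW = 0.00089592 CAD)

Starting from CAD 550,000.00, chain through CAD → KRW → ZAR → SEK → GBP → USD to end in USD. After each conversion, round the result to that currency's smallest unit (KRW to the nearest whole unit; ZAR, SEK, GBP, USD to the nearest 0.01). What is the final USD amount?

USD 445,093.11

CAD 550,000.00 ÷ 0.00089592 = KRW 613,894,098
KRW 613,894,098 × 0.013922 = ZAR 8,546,633.63
ZAR 8,546,633.63 × 0.55518 = SEK 4,744,920.06
SEK 4,744,920.06 × 0.067301 = GBP 319,337.86
GBP 319,337.86 × 1.3938 = USD 445,093.11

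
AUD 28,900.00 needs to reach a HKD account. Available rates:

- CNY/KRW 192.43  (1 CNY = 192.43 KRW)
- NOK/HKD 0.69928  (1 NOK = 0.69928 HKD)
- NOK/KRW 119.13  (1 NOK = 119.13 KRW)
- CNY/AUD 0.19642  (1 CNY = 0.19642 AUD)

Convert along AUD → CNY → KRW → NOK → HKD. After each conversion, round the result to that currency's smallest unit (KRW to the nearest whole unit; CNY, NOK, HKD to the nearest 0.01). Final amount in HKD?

AUD 28,900.00 ÷ 0.19642 = CNY 147,133.69
CNY 147,133.69 × 192.43 = KRW 28,312,936
KRW 28,312,936 ÷ 119.13 = NOK 237,664.20
NOK 237,664.20 × 0.69928 = HKD 166,193.82

HKD 166,193.82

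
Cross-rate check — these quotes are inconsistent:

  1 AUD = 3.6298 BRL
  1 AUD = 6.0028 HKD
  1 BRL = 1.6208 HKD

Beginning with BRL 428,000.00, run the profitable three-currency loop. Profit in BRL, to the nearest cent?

Profitable loop is BRL → AUD → HKD → BRL:
BRL 428,000.00 ÷ 3.6298 = AUD 117,912.83
AUD 117,912.83 × 6.0028 = HKD 707,807.15
HKD 707,807.15 ÷ 1.6208 = BRL 436,702.34
Profit = BRL 436,702.34 − BRL 428,000.00

Profit: BRL 8,702.34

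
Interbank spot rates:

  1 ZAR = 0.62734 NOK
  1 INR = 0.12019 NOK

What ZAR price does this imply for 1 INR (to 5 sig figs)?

1 INR × 0.12019 = 0.12019 NOK
0.12019 NOK ÷ 0.62734 = 0.191587 ZAR

INR/ZAR = 0.19159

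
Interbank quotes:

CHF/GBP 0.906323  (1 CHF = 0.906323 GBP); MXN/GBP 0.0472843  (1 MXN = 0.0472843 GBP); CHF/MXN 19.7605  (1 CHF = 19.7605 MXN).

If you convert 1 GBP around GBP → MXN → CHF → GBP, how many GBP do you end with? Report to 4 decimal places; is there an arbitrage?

0.9700 (arbitrage exists)

Around GBP → MXN → CHF → GBP: 1 ÷ 0.0472843 ÷ 19.7605 × 0.906323 = 0.969992
Product < 1; profitable direction is GBP → CHF → MXN → GBP.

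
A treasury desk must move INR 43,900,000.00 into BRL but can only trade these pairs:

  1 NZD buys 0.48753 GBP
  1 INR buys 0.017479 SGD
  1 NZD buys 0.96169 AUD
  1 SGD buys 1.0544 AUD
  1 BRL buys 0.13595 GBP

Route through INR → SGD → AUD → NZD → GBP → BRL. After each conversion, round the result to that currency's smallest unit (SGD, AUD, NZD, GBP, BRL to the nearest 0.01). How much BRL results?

BRL 3,016,987.64

INR 43,900,000.00 × 0.017479 = SGD 767,328.10
SGD 767,328.10 × 1.0544 = AUD 809,070.75
AUD 809,070.75 ÷ 0.96169 = NZD 841,300.99
NZD 841,300.99 × 0.48753 = GBP 410,159.47
GBP 410,159.47 ÷ 0.13595 = BRL 3,016,987.64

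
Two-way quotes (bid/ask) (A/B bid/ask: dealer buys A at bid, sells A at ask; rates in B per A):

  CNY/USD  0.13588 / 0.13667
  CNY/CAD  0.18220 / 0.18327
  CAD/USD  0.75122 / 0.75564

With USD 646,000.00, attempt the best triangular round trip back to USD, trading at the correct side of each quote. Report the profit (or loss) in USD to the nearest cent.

Best loop USD → CNY → CAD → USD:
USD 646,000.00 ÷ 0.13667 (buy CNY at ask) = CNY 4,726,713.98
CNY 4,726,713.98 × 0.18220 (sell CNY at bid) = CAD 861,207.29
CAD 861,207.29 × 0.75122 (sell CAD at bid) = USD 646,956.14

Net profit: USD 956.14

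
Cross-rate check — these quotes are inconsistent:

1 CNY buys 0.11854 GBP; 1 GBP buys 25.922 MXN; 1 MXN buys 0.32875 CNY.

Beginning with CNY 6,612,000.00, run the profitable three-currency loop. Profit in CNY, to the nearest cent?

Profit: CNY 67,316.69

Profitable loop is CNY → GBP → MXN → CNY:
CNY 6,612,000.00 × 0.11854 = GBP 783,786.48
GBP 783,786.48 × 25.922 = MXN 20,317,313.13
MXN 20,317,313.13 × 0.32875 = CNY 6,679,316.69
Profit = CNY 6,679,316.69 − CNY 6,612,000.00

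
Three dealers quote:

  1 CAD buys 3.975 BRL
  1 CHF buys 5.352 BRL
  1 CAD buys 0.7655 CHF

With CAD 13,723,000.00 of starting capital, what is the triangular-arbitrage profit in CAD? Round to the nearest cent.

Profitable loop is CAD → CHF → BRL → CAD:
CAD 13,723,000.00 × 0.7655 = CHF 10,504,956.50
CHF 10,504,956.50 × 5.352 = BRL 56,222,527.19
BRL 56,222,527.19 ÷ 3.975 = CAD 14,144,032.00
Profit = CAD 14,144,032.00 − CAD 13,723,000.00

Profit: CAD 421,032.00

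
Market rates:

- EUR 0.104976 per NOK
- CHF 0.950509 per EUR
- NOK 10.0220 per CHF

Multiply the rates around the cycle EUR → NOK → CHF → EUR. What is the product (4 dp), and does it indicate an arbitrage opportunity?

1.0000 (no arbitrage)

Around EUR → NOK → CHF → EUR: 1 ÷ 0.104976 ÷ 10.0220 ÷ 0.950509 = 0.999998
Product ≈ 1 (deviation 0.000%, within rounding noise).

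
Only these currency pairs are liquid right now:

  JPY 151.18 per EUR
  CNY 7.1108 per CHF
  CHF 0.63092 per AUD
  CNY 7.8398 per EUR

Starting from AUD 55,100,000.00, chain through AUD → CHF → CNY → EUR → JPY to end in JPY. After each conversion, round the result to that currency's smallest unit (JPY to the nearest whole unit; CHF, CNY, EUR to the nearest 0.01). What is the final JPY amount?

JPY 4,766,874,462

AUD 55,100,000.00 × 0.63092 = CHF 34,763,692.00
CHF 34,763,692.00 × 7.1108 = CNY 247,197,661.07
CNY 247,197,661.07 ÷ 7.8398 = EUR 31,531,118.28
EUR 31,531,118.28 × 151.18 = JPY 4,766,874,462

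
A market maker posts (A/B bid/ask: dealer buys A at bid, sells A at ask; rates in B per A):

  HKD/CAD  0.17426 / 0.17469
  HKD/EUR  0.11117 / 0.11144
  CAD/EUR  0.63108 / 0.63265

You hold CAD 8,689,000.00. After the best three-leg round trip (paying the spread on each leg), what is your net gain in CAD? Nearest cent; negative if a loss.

Best loop CAD → HKD → EUR → CAD:
CAD 8,689,000.00 ÷ 0.17469 (buy HKD at ask) = HKD 49,739,538.61
HKD 49,739,538.61 × 0.11117 (sell HKD at bid) = EUR 5,529,544.51
EUR 5,529,544.51 ÷ 0.63265 (buy CAD at ask) = CAD 8,740,290.06

Net profit: CAD 51,290.06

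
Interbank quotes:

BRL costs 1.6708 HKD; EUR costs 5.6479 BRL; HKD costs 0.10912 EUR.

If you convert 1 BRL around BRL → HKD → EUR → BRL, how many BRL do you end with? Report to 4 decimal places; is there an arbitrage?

1.0297 (arbitrage exists)

Around BRL → HKD → EUR → BRL: 1 × 1.6708 × 0.10912 × 5.6479 = 1.029712
Product > 1; profitable direction is BRL → HKD → EUR → BRL.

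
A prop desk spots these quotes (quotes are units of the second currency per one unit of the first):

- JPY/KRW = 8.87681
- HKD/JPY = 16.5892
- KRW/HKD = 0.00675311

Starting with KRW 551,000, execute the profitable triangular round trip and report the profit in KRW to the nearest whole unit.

Profitable loop is KRW → JPY → HKD → KRW:
KRW 551,000 ÷ 8.87681 = JPY 62,072
JPY 62,072 ÷ 16.5892 = HKD 3,741.70
HKD 3,741.70 ÷ 0.00675311 = KRW 554,071
Profit = KRW 554,071 − KRW 551,000

Profit: KRW 3,071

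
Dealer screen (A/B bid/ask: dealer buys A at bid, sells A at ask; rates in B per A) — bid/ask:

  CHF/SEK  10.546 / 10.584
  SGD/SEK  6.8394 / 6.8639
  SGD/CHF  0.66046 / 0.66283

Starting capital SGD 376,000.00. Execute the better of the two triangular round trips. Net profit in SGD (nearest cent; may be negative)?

Net profit: SGD 5,549.76

Best loop SGD → CHF → SEK → SGD:
SGD 376,000.00 × 0.66046 (sell SGD at bid) = CHF 248,332.96
CHF 248,332.96 × 10.546 (sell CHF at bid) = SEK 2,618,919.40
SEK 2,618,919.40 ÷ 6.8639 (buy SGD at ask) = SGD 381,549.76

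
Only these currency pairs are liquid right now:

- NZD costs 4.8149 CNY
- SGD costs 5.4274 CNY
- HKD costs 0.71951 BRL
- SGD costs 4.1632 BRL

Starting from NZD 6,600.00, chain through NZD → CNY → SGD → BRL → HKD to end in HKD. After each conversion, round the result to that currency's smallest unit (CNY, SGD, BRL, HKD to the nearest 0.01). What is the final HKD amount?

NZD 6,600.00 × 4.8149 = CNY 31,778.34
CNY 31,778.34 ÷ 5.4274 = SGD 5,855.17
SGD 5,855.17 × 4.1632 = BRL 24,376.24
BRL 24,376.24 ÷ 0.71951 = HKD 33,878.95

HKD 33,878.95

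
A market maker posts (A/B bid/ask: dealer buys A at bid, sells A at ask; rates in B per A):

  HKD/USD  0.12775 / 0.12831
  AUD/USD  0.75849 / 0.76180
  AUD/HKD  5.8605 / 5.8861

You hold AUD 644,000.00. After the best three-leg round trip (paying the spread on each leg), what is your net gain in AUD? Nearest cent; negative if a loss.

Best loop AUD → USD → HKD → AUD:
AUD 644,000.00 × 0.75849 (sell AUD at bid) = USD 488,467.56
USD 488,467.56 ÷ 0.12831 (buy HKD at ask) = HKD 3,806,932.90
HKD 3,806,932.90 ÷ 5.8861 (buy AUD at ask) = AUD 646,766.60

Net profit: AUD 2,766.60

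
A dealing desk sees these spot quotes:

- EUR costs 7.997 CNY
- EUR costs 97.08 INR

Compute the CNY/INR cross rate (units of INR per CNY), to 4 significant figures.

CNY/INR = 12.14

1 CNY ÷ 7.997 = 0.125047 EUR
0.125047 EUR × 97.08 = 12.1396 INR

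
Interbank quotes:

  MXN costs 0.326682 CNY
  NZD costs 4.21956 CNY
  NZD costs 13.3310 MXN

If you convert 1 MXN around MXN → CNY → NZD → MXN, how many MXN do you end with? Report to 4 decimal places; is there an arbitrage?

1.0321 (arbitrage exists)

Around MXN → CNY → NZD → MXN: 1 × 0.326682 ÷ 4.21956 × 13.3310 = 1.032098
Product > 1; profitable direction is MXN → CNY → NZD → MXN.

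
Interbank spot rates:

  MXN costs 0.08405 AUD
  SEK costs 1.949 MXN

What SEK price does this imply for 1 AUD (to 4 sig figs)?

AUD/SEK = 6.105

1 AUD ÷ 0.08405 = 11.8977 MXN
11.8977 MXN ÷ 1.949 = 6.1045 SEK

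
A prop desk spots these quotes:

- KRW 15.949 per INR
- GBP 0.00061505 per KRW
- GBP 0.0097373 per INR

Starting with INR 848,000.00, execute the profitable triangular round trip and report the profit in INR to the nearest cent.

Profit: INR 6,281.86

Profitable loop is INR → KRW → GBP → INR:
INR 848,000.00 × 15.949 = KRW 13,524,752
KRW 13,524,752 × 0.00061505 = GBP 8,318.40
GBP 8,318.40 ÷ 0.0097373 = INR 854,281.86
Profit = INR 854,281.86 − INR 848,000.00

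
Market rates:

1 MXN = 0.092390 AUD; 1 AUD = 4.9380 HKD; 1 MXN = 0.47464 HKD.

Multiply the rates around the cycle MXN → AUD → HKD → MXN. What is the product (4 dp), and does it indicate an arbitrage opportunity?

Around MXN → AUD → HKD → MXN: 1 × 0.092390 × 4.9380 ÷ 0.47464 = 0.961195
Product < 1; profitable direction is MXN → HKD → AUD → MXN.

0.9612 (arbitrage exists)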